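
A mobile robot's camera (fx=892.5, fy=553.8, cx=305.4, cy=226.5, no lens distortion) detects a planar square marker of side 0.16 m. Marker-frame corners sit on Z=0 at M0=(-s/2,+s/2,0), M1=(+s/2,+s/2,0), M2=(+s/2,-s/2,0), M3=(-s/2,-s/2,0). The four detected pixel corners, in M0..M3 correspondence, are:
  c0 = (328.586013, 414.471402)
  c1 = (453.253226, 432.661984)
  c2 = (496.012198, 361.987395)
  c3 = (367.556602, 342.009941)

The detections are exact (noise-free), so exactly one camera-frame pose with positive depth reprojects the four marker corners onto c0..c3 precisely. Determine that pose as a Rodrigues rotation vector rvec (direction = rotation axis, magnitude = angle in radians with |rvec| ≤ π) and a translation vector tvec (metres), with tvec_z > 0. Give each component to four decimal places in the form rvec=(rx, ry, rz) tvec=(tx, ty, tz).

Intrinsics K: fx=892.5, fy=553.8, cx=305.4, cy=226.5
Marker side s = 0.16 m; corners in marker frame (Z=0):
  M0 = (-0.0800, +0.0800, 0)
  M1 = (+0.0800, +0.0800, 0)
  M2 = (+0.0800, -0.0800, 0)
  M3 = (-0.0800, -0.0800, 0)
Detected image corners:
  c0 = (328.586013, 414.471402) px
  c1 = (453.253226, 432.661984) px
  c2 = (496.012198, 361.987395) px
  c3 = (367.556602, 342.009941) px
Planar DLT: solve 8×8 A·h = b for H (H[2,2]=1):
  H  [+831.00906 -165.55844 +411.48945]
  H  [+157.08102 +532.04225 +388.48321]
  H  [+0.09774 +0.21864 +1.00000]
B = K⁻¹H; ‖b₁‖=0.935261, ‖b₂‖=0.935261; λ = 2/(‖b₁‖+‖b₂‖) = 1.069220, sign → tz>0 ⇒ λ=+1.069220
r₁ = λ·B[:,0] = (+0.95979,+0.26053,+0.10451); r₂ = λ·B[:,1] = (-0.27833,+0.93160,+0.23378)
r₃ = r₁×r₂ = (-0.03646,-0.25347,+0.96666); SVD([r₁ r₂ r₃]) → R = UVᵀ:
  R  [+0.95979 -0.27833 -0.03646]
  R  [+0.26053 +0.93160 -0.25347]
  R  [+0.10451 +0.23378 +0.96666]
t = (+0.12710, +0.31274, +1.06922) m
tr R = 2.858049; θ = arccos((tr R − 1)/2) = 0.379029 rad = 21.717°
axis k = ((R−Rᵀ)₃₂, (R−Rᵀ)₁₃, (R−Rᵀ)₂₁) / (2 sinθ) = (+0.658404, -0.190485, +0.728162)
rvec = θ·k = (+0.249554, -0.072199, +0.275995)

rvec=(0.2496, -0.0722, 0.2760) tvec=(0.1271, 0.3127, 1.0692)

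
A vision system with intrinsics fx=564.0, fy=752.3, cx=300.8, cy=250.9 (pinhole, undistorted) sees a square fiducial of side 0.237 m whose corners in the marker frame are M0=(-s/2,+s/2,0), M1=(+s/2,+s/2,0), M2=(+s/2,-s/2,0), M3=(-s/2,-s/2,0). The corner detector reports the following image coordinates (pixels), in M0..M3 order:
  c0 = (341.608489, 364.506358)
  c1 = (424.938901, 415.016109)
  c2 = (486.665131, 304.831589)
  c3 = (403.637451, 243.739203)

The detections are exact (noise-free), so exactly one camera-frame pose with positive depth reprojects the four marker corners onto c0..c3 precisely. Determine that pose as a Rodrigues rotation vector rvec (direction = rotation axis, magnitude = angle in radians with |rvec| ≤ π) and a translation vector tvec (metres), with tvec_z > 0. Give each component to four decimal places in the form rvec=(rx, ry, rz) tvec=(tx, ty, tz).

Intrinsics K: fx=564.0, fy=752.3, cx=300.8, cy=250.9
Marker side s = 0.237 m; corners in marker frame (Z=0):
  M0 = (-0.1185, +0.1185, 0)
  M1 = (+0.1185, +0.1185, 0)
  M2 = (+0.1185, -0.1185, 0)
  M3 = (-0.1185, -0.1185, 0)
Detected image corners:
  c0 = (341.608489, 364.506358) px
  c1 = (424.938901, 415.016109) px
  c2 = (486.665131, 304.831589) px
  c3 = (403.637451, 243.739203) px
Planar DLT: solve 8×8 A·h = b for H (H[2,2]=1):
  H  [+471.05899 -178.09929 +414.90685]
  H  [+331.16893 +552.97626 +334.35219]
  H  [+0.28989 +0.20030 +1.00000]
B = K⁻¹H; ‖b₁‖=0.815639, ‖b₂‖=0.815639; λ = 2/(‖b₁‖+‖b₂‖) = 1.226033, sign → tz>0 ⇒ λ=+1.226033
r₁ = λ·B[:,0] = (+0.83444,+0.42117,+0.35542); r₂ = λ·B[:,1] = (-0.51813,+0.81929,+0.24557)
r₃ = r₁×r₂ = (-0.18776,-0.38907,+0.90187); SVD([r₁ r₂ r₃]) → R = UVᵀ:
  R  [+0.83444 -0.51813 -0.18776]
  R  [+0.42117 +0.81929 -0.38907]
  R  [+0.35542 +0.24557 +0.90187]
t = (+0.24805, +0.13600, +1.22603) m
tr R = 2.555603; θ = arccos((tr R − 1)/2) = 0.679636 rad = 38.940°
axis k = ((R−Rᵀ)₃₂, (R−Rᵀ)₁₃, (R−Rᵀ)₂₁) / (2 sinθ) = (+0.504875, -0.432119, +0.747245)
rvec = θ·k = (+0.343131, -0.293684, +0.507854)

rvec=(0.3431, -0.2937, 0.5079) tvec=(0.2480, 0.1360, 1.2260)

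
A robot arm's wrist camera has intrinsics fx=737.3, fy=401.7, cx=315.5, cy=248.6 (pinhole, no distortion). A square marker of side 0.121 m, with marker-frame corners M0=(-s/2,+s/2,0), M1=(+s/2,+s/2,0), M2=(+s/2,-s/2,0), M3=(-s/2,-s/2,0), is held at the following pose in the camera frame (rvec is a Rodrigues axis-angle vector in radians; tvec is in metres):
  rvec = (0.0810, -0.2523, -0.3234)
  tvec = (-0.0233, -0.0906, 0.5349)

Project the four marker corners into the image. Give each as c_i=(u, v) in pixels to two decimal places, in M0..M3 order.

Intrinsics K: fx=737.3, fy=401.7, cx=315.5, cy=248.6
Marker side s = 0.121 m; corners in marker frame (Z=0):
  M0 = (-0.0605, +0.0605, 0)
  M1 = (+0.0605, +0.0605, 0)
  M2 = (+0.0605, -0.0605, 0)
  M3 = (-0.0605, -0.0605, 0)
rvec = (0.0810, -0.2523, -0.3234), |rvec| = θ = 0.41810 rad = 23.955°
Rodrigues: sinθ=0.40602, 1−cosθ=0.08614; R = I + sinθ·[k]× + (1−cosθ)·[k]×²:
    [+0.91710 +0.30399 -0.25792]
    [-0.32413 +0.94523 -0.03845]
    [+0.23211 +0.11887 +0.96540]
t = (-0.0233, -0.0906, 0.5349) m
M0: Pc = R·M0+t = (-0.06039, -0.01380, +0.52805); u = 737.3·(-0.06039)/0.52805 + 315.5 = 231.1750, v = 401.7·(-0.01380)/0.52805 + 248.6 = 238.0992
M1: Pc = R·M1+t = (+0.05058, -0.05302, +0.55613); u = 737.3·(+0.05058)/0.55613 + 315.5 = 382.5513, v = 401.7·(-0.05302)/0.55613 + 248.6 = 210.3007
M2: Pc = R·M2+t = (+0.01379, -0.16740, +0.54175); u = 737.3·(+0.01379)/0.54175 + 315.5 = 334.2716, v = 401.7·(-0.16740)/0.54175 + 248.6 = 124.4782
M3: Pc = R·M3+t = (-0.09718, -0.12818, +0.51367); u = 737.3·(-0.09718)/0.51367 + 315.5 = 176.0170, v = 401.7·(-0.12818)/0.51367 + 248.6 = 148.3627

c0=(231.18, 238.10) c1=(382.55, 210.30) c2=(334.27, 124.48) c3=(176.02, 148.36)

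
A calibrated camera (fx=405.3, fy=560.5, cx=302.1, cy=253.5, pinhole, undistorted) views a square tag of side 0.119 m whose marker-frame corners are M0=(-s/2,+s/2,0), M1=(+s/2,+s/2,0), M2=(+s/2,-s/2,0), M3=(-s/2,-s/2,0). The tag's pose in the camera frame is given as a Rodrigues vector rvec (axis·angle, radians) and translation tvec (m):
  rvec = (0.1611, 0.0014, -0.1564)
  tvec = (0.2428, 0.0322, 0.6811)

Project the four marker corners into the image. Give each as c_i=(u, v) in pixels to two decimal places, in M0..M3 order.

c0=(415.38, 334.10) c1=(484.73, 319.31) c2=(478.74, 224.23) c3=(407.45, 239.68)

Intrinsics K: fx=405.3, fy=560.5, cx=302.1, cy=253.5
Marker side s = 0.119 m; corners in marker frame (Z=0):
  M0 = (-0.0595, +0.0595, 0)
  M1 = (+0.0595, +0.0595, 0)
  M2 = (+0.0595, -0.0595, 0)
  M3 = (-0.0595, -0.0595, 0)
rvec = (0.1611, 0.0014, -0.1564), |rvec| = θ = 0.22454 rad = 12.865°
Rodrigues: sinθ=0.22265, 1−cosθ=0.02510; R = I + sinθ·[k]× + (1−cosθ)·[k]×²:
    [+0.98782 +0.15520 -0.01116]
    [-0.15498 +0.97490 -0.15986]
    [-0.01393 +0.15964 +0.98708]
t = (0.2428, 0.0322, 0.6811) m
M0: Pc = R·M0+t = (+0.19326, +0.09943, +0.69143); u = 405.3·(+0.19326)/0.69143 + 302.1 = 415.3844, v = 560.5·(+0.09943)/0.69143 + 253.5 = 334.1001
M1: Pc = R·M1+t = (+0.31081, +0.08099, +0.68977); u = 405.3·(+0.31081)/0.68977 + 302.1 = 484.7279, v = 560.5·(+0.08099)/0.68977 + 253.5 = 319.3079
M2: Pc = R·M2+t = (+0.29234, -0.03503, +0.67077); u = 405.3·(+0.29234)/0.67077 + 302.1 = 478.7407, v = 560.5·(-0.03503)/0.67077 + 253.5 = 224.2308
M3: Pc = R·M3+t = (+0.17479, -0.01659, +0.67243); u = 405.3·(+0.17479)/0.67243 + 302.1 = 407.4529, v = 560.5·(-0.01659)/0.67243 + 253.5 = 239.6754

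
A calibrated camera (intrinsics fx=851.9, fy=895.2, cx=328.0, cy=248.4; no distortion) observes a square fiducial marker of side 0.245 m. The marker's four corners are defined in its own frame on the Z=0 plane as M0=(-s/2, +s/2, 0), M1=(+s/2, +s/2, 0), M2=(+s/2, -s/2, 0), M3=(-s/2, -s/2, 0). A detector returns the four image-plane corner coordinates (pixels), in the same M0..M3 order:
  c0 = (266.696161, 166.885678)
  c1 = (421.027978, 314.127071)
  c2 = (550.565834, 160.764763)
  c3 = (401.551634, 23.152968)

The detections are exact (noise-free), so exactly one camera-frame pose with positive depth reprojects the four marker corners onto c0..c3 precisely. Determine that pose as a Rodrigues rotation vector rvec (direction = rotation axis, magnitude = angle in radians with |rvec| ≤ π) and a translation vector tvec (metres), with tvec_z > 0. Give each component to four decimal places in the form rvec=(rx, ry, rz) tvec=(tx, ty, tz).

Intrinsics K: fx=851.9, fy=895.2, cx=328.0, cy=248.4
Marker side s = 0.245 m; corners in marker frame (Z=0):
  M0 = (-0.1225, +0.1225, 0)
  M1 = (+0.1225, +0.1225, 0)
  M2 = (+0.1225, -0.1225, 0)
  M3 = (-0.1225, -0.1225, 0)
Detected image corners:
  c0 = (266.696161, 166.885678) px
  c1 = (421.027978, 314.127071) px
  c2 = (550.565834, 160.764763) px
  c3 = (401.551634, 23.152968) px
Planar DLT: solve 8×8 A·h = b for H (H[2,2]=1):
  H  [+590.35349 -623.13240 +410.96416]
  H  [+569.30714 +572.30678 +163.77491]
  H  [-0.06940 -0.20359 +1.00000]
B = K⁻¹H; ‖b₁‖=0.975751, ‖b₂‖=0.975751; λ = 2/(‖b₁‖+‖b₂‖) = 1.024852, sign → tz>0 ⇒ λ=+1.024852
r₁ = λ·B[:,0] = (+0.73759,+0.67149,-0.07112); r₂ = λ·B[:,1] = (-0.66931,+0.71309,-0.20864)
r₃ = r₁×r₂ = (-0.08939,+0.20150,+0.97540); SVD([r₁ r₂ r₃]) → R = UVᵀ:
  R  [+0.73759 -0.66931 -0.08939]
  R  [+0.67149 +0.71309 +0.20150]
  R  [-0.07112 -0.20864 +0.97540]
t = (+0.09981, -0.09688, +1.02485) m
tr R = 2.426080; θ = arccos((tr R − 1)/2) = 0.776972 rad = 44.517°
axis k = ((R−Rᵀ)₃₂, (R−Rᵀ)₁₃, (R−Rᵀ)₂₁) / (2 sinθ) = (-0.292488, -0.013028, +0.956181)
rvec = θ·k = (-0.227255, -0.010123, +0.742925)

rvec=(-0.2273, -0.0101, 0.7429) tvec=(0.0998, -0.0969, 1.0249)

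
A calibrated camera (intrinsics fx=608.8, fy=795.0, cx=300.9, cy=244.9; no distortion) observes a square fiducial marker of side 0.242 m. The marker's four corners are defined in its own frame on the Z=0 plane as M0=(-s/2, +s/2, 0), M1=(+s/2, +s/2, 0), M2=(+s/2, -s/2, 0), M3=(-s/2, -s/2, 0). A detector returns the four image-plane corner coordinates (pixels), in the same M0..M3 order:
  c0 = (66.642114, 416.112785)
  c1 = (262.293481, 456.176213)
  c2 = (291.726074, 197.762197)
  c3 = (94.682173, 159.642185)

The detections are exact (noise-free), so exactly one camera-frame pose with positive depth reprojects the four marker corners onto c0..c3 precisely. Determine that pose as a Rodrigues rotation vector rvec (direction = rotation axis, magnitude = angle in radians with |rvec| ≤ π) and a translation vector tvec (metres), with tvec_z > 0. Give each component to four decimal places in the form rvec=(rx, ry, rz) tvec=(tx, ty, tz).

rvec=(0.0159, 0.0270, 0.1483) tvec=(-0.1485, 0.0583, 0.7380)

Intrinsics K: fx=608.8, fy=795.0, cx=300.9, cy=244.9
Marker side s = 0.242 m; corners in marker frame (Z=0):
  M0 = (-0.1210, +0.1210, 0)
  M1 = (+0.1210, +0.1210, 0)
  M2 = (+0.1210, -0.1210, 0)
  M3 = (-0.1210, -0.1210, 0)
Detected image corners:
  c0 = (66.642114, 416.112785) px
  c1 = (262.293481, 456.176213) px
  c2 = (291.726074, 197.762197) px
  c3 = (94.682173, 159.642185) px
Planar DLT: solve 8×8 A·h = b for H (H[2,2]=1):
  H  [+805.10958 -114.40459 +178.37967]
  H  [+150.82820 +1071.23491 +307.71785]
  H  [-0.03487 +0.02420 +1.00000]
B = K⁻¹H; ‖b₁‖=1.355051, ‖b₂‖=1.355051; λ = 2/(‖b₁‖+‖b₂‖) = 0.737980, sign → tz>0 ⇒ λ=+0.737980
r₁ = λ·B[:,0] = (+0.98866,+0.14794,-0.02573); r₂ = λ·B[:,1] = (-0.14751,+0.98890,+0.01786)
r₃ = r₁×r₂ = (+0.02809,-0.01386,+0.99951); SVD([r₁ r₂ r₃]) → R = UVᵀ:
  R  [+0.98866 -0.14751 +0.02809]
  R  [+0.14794 +0.98890 -0.01386]
  R  [-0.02573 +0.01786 +0.99951]
t = (-0.14852, +0.05831, +0.73798) m
tr R = 2.977071; θ = arccos((tr R − 1)/2) = 0.151569 rad = 8.684°
axis k = ((R−Rᵀ)₃₂, (R−Rᵀ)₁₃, (R−Rᵀ)₂₁) / (2 sinθ) = (+0.105056, +0.178232, +0.978364)
rvec = θ·k = (+0.015923, +0.027014, +0.148290)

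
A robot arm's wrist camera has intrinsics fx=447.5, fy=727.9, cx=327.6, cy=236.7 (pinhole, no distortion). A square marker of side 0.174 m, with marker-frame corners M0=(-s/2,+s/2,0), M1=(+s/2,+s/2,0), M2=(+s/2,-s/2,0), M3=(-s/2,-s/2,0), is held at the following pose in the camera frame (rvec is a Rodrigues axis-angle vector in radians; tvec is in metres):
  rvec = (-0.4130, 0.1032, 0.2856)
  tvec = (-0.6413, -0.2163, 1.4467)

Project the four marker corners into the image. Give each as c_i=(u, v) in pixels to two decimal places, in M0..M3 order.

c0=(92.45, 154.08) c1=(140.98, 175.31) c2=(165.03, 102.36) c3=(118.21, 83.40)

Intrinsics K: fx=447.5, fy=727.9, cx=327.6, cy=236.7
Marker side s = 0.174 m; corners in marker frame (Z=0):
  M0 = (-0.0870, +0.0870, 0)
  M1 = (+0.0870, +0.0870, 0)
  M2 = (+0.0870, -0.0870, 0)
  M3 = (-0.0870, -0.0870, 0)
rvec = (-0.4130, 0.1032, 0.2856), |rvec| = θ = 0.51263 rad = 29.371°
Rodrigues: sinθ=0.49047, 1−cosθ=0.12854; R = I + sinθ·[k]× + (1−cosθ)·[k]×²:
    [+0.95489 -0.29410 +0.04104]
    [+0.25241 +0.87667 +0.40956]
    [-0.15644 -0.38073 +0.91136]
t = (-0.6413, -0.2163, 1.4467) m
M0: Pc = R·M0+t = (-0.74996, -0.16199, +1.42719); u = 447.5·(-0.74996)/1.42719 + 327.6 = 92.4462, v = 727.9·(-0.16199)/1.42719 + 236.7 = 154.0815
M1: Pc = R·M1+t = (-0.58381, -0.11807, +1.39997); u = 447.5·(-0.58381)/1.39997 + 327.6 = 140.9844, v = 727.9·(-0.11807)/1.39997 + 236.7 = 175.3103
M2: Pc = R·M2+t = (-0.53264, -0.27061, +1.46621); u = 447.5·(-0.53264)/1.46621 + 327.6 = 165.0348, v = 727.9·(-0.27061)/1.46621 + 236.7 = 102.3556
M3: Pc = R·M3+t = (-0.69879, -0.31453, +1.49343); u = 447.5·(-0.69879)/1.49343 + 327.6 = 118.2114, v = 727.9·(-0.31453)/1.49343 + 236.7 = 83.3982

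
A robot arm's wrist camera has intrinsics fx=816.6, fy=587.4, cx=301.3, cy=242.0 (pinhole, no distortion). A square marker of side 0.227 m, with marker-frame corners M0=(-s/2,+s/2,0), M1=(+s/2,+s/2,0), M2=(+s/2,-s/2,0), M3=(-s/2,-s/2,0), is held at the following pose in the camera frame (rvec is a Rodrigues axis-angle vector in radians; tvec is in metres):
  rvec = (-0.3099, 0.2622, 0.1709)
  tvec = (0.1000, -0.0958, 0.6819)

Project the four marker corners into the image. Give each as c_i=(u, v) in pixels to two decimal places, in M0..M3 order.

Intrinsics K: fx=816.6, fy=587.4, cx=301.3, cy=242.0
Marker side s = 0.227 m; corners in marker frame (Z=0):
  M0 = (-0.1135, +0.1135, 0)
  M1 = (+0.1135, +0.1135, 0)
  M2 = (+0.1135, -0.1135, 0)
  M3 = (-0.1135, -0.1135, 0)
rvec = (-0.3099, 0.2622, 0.1709), |rvec| = θ = 0.44045 rad = 25.236°
Rodrigues: sinθ=0.42634, 1−cosθ=0.09544; R = I + sinθ·[k]× + (1−cosθ)·[k]×²:
    [+0.95181 -0.20540 +0.22775]
    [+0.12545 +0.93838 +0.32202]
    [-0.27986 -0.27793 +0.91893]
t = (0.1000, -0.0958, 0.6819) m
M0: Pc = R·M0+t = (-0.03134, -0.00353, +0.68212); u = 816.6·(-0.03134)/0.68212 + 301.3 = 263.7770, v = 587.4·(-0.00353)/0.68212 + 242.0 = 238.9582
M1: Pc = R·M1+t = (+0.18472, +0.02495, +0.61859); u = 816.6·(+0.18472)/0.61859 + 301.3 = 545.1445, v = 587.4·(+0.02495)/0.61859 + 242.0 = 265.6876
M2: Pc = R·M2+t = (+0.23134, -0.18807, +0.68168); u = 816.6·(+0.23134)/0.68168 + 301.3 = 578.4312, v = 587.4·(-0.18807)/0.68168 + 242.0 = 79.9434
M3: Pc = R·M3+t = (+0.01528, -0.21655, +0.74521); u = 816.6·(+0.01528)/0.74521 + 301.3 = 318.0470, v = 587.4·(-0.21655)/0.74521 + 242.0 = 71.3114

c0=(263.78, 238.96) c1=(545.14, 265.69) c2=(578.43, 79.94) c3=(318.05, 71.31)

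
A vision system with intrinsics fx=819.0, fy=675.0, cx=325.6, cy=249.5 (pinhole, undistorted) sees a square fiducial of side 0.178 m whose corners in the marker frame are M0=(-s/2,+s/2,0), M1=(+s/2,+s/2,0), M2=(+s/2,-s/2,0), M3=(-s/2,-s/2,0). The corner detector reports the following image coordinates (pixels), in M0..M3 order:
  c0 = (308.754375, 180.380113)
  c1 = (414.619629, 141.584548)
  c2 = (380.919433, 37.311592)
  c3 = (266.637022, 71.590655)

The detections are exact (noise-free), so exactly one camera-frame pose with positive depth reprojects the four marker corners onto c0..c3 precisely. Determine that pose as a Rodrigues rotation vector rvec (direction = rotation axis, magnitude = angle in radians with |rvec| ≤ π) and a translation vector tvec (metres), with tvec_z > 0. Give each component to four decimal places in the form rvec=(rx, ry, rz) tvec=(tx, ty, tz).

Intrinsics K: fx=819.0, fy=675.0, cx=325.6, cy=249.5
Marker side s = 0.178 m; corners in marker frame (Z=0):
  M0 = (-0.0890, +0.0890, 0)
  M1 = (+0.0890, +0.0890, 0)
  M2 = (+0.0890, -0.0890, 0)
  M3 = (-0.0890, -0.0890, 0)
Detected image corners:
  c0 = (308.754375, 180.380113) px
  c1 = (414.619629, 141.584548) px
  c2 = (380.919433, 37.311592) px
  c3 = (266.637022, 71.590655) px
Planar DLT: solve 8×8 A·h = b for H (H[2,2]=1):
  H  [+735.91030 +318.78426 +344.94590]
  H  [-168.47673 +631.58459 +108.62976]
  H  [+0.34479 +0.31085 +1.00000]
B = K⁻¹H; ‖b₁‖=0.916996, ‖b₂‖=0.916996; λ = 2/(‖b₁‖+‖b₂‖) = 1.090517, sign → tz>0 ⇒ λ=+1.090517
r₁ = λ·B[:,0] = (+0.83040,-0.41117,+0.37600); r₂ = λ·B[:,1] = (+0.28970,+0.89508,+0.33899)
r₃ = r₁×r₂ = (-0.47593,-0.17257,+0.86238); SVD([r₁ r₂ r₃]) → R = UVᵀ:
  R  [+0.83040 +0.28970 -0.47593]
  R  [-0.41117 +0.89508 -0.17257]
  R  [+0.37600 +0.33899 +0.86238]
t = (+0.02576, -0.22759, +1.09052) m
tr R = 2.587858; θ = arccos((tr R − 1)/2) = 0.653552 rad = 37.446°
axis k = ((R−Rᵀ)₃₂, (R−Rᵀ)₁₃, (R−Rᵀ)₂₁) / (2 sinθ) = (+0.420681, -0.700594, -0.576364)
rvec = θ·k = (+0.274937, -0.457875, -0.376684)

rvec=(0.2749, -0.4579, -0.3767) tvec=(0.0258, -0.2276, 1.0905)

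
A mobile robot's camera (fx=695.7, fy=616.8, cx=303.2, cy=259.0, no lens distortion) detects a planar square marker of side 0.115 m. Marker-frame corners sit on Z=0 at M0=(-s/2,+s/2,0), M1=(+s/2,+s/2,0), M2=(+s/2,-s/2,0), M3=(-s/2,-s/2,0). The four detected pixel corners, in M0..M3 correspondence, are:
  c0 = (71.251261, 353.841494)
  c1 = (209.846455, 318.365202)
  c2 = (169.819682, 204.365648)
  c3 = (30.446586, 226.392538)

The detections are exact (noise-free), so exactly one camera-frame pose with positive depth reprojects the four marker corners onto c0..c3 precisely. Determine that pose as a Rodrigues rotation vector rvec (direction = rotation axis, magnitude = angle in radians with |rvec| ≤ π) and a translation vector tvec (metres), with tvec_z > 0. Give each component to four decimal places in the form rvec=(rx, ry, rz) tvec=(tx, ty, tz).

rvec=(-0.2041, -0.5155, -0.2798) tvec=(-0.1437, 0.0138, 0.5570)

Intrinsics K: fx=695.7, fy=616.8, cx=303.2, cy=259.0
Marker side s = 0.115 m; corners in marker frame (Z=0):
  M0 = (-0.0575, +0.0575, 0)
  M1 = (+0.0575, +0.0575, 0)
  M2 = (+0.0575, -0.0575, 0)
  M3 = (-0.0575, -0.0575, 0)
Detected image corners:
  c0 = (71.251261, 353.841494) px
  c1 = (209.846455, 318.365202) px
  c2 = (169.819682, 204.365648) px
  c3 = (30.446586, 226.392538) px
Planar DLT: solve 8×8 A·h = b for H (H[2,2]=1):
  H  [+1318.93392 +325.03541 +123.75127]
  H  [+3.53026 +986.59777 +274.22691]
  H  [+0.91684 -0.21794 +1.00000]
B = K⁻¹H; ‖b₁‖=1.795337, ‖b₂‖=1.795337; λ = 2/(‖b₁‖+‖b₂‖) = 0.556999, sign → tz>0 ⇒ λ=+0.556999
r₁ = λ·B[:,0] = (+0.83341,-0.21125,+0.51068); r₂ = λ·B[:,1] = (+0.31314,+0.94192,-0.12139)
r₃ = r₁×r₂ = (-0.45537,+0.26108,+0.85116); SVD([r₁ r₂ r₃]) → R = UVᵀ:
  R  [+0.83341 +0.31314 -0.45537]
  R  [-0.21125 +0.94192 +0.26108]
  R  [+0.51068 -0.12139 +0.85116]
t = (-0.14367, +0.01375, +0.55700) m
tr R = 2.626489; θ = arccos((tr R − 1)/2) = 0.621090 rad = 35.586°
axis k = ((R−Rᵀ)₃₂, (R−Rᵀ)₁₃, (R−Rᵀ)₂₁) / (2 sinθ) = (-0.328633, -0.830054, -0.450567)
rvec = θ·k = (-0.204111, -0.515538, -0.279843)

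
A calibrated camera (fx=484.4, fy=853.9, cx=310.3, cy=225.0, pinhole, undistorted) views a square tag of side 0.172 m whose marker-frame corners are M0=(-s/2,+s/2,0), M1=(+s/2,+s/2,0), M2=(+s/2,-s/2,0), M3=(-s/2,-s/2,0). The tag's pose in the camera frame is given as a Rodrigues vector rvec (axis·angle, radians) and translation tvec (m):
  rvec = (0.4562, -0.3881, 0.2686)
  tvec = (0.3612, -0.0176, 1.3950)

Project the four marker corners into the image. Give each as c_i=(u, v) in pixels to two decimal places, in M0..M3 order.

Intrinsics K: fx=484.4, fy=853.9, cx=310.3, cy=225.0
Marker side s = 0.172 m; corners in marker frame (Z=0):
  M0 = (-0.0860, +0.0860, 0)
  M1 = (+0.0860, +0.0860, 0)
  M2 = (+0.0860, -0.0860, 0)
  M3 = (-0.0860, -0.0860, 0)
rvec = (0.4562, -0.3881, 0.2686), |rvec| = θ = 0.65642 rad = 37.610°
Rodrigues: sinθ=0.61028, 1−cosθ=0.20782; R = I + sinθ·[k]× + (1−cosθ)·[k]×²:
    [+0.89256 -0.33511 -0.30172]
    [+0.16433 +0.86483 -0.47441]
    [+0.41992 +0.37386 +0.82698]
t = (0.3612, -0.0176, 1.3950) m
M0: Pc = R·M0+t = (+0.25562, +0.04264, +1.39104); u = 484.4·(+0.25562)/1.39104 + 310.3 = 399.3143, v = 853.9·(+0.04264)/1.39104 + 225.0 = 251.1766
M1: Pc = R·M1+t = (+0.40914, +0.07091, +1.46327); u = 484.4·(+0.40914)/1.46327 + 310.3 = 445.7420, v = 853.9·(+0.07091)/1.46327 + 225.0 = 266.3787
M2: Pc = R·M2+t = (+0.46678, -0.07784, +1.39896); u = 484.4·(+0.46678)/1.39896 + 310.3 = 471.9257, v = 853.9·(-0.07784)/1.39896 + 225.0 = 177.4862
M3: Pc = R·M3+t = (+0.31326, -0.10611, +1.32673); u = 484.4·(+0.31326)/1.32673 + 310.3 = 424.6733, v = 853.9·(-0.10611)/1.32673 + 225.0 = 156.7081

c0=(399.31, 251.18) c1=(445.74, 266.38) c2=(471.93, 177.49) c3=(424.67, 156.71)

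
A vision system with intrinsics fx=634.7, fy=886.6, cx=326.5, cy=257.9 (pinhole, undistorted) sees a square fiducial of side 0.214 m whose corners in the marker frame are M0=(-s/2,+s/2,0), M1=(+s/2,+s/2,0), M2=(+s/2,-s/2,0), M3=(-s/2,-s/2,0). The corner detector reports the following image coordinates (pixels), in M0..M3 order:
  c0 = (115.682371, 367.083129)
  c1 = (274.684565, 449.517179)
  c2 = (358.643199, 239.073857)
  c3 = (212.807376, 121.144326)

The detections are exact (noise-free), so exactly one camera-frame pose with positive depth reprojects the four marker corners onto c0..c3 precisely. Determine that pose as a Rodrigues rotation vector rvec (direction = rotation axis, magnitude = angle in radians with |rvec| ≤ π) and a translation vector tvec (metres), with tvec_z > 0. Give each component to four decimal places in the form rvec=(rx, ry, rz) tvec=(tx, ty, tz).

rvec=(0.1554, -0.5350, 0.4903) tvec=(-0.0924, 0.0333, 0.7302)

Intrinsics K: fx=634.7, fy=886.6, cx=326.5, cy=257.9
Marker side s = 0.214 m; corners in marker frame (Z=0):
  M0 = (-0.1070, +0.1070, 0)
  M1 = (+0.1070, +0.1070, 0)
  M2 = (+0.1070, -0.1070, 0)
  M3 = (-0.1070, -0.1070, 0)
Detected image corners:
  c0 = (115.682371, 367.083129) px
  c1 = (274.684565, 449.517179) px
  c2 = (358.643199, 239.073857) px
  c3 = (212.807376, 121.144326) px
Planar DLT: solve 8×8 A·h = b for H (H[2,2]=1):
  H  [+884.73710 -415.36732 +246.19368]
  H  [+678.90980 +1066.51431 +298.32037]
  H  [+0.71708 +0.02231 +1.00000]
B = K⁻¹H; ‖b₁‖=1.369449, ‖b₂‖=1.369449; λ = 2/(‖b₁‖+‖b₂‖) = 0.730221, sign → tz>0 ⇒ λ=+0.730221
r₁ = λ·B[:,0] = (+0.74853,+0.40685,+0.52363); r₂ = λ·B[:,1] = (-0.48626,+0.87366,+0.01629)
r₃ = r₁×r₂ = (-0.45084,-0.26681,+0.85179); SVD([r₁ r₂ r₃]) → R = UVᵀ:
  R  [+0.74853 -0.48626 -0.45084]
  R  [+0.40685 +0.87366 -0.26681]
  R  [+0.52363 +0.01629 +0.85179]
t = (-0.09239, +0.03329, +0.73022) m
tr R = 2.473979; θ = arccos((tr R − 1)/2) = 0.742191 rad = 42.524°
axis k = ((R−Rᵀ)₃₂, (R−Rᵀ)₁₃, (R−Rᵀ)₂₁) / (2 sinθ) = (+0.209428, -0.720866, +0.660676)
rvec = θ·k = (+0.155436, -0.535020, +0.490347)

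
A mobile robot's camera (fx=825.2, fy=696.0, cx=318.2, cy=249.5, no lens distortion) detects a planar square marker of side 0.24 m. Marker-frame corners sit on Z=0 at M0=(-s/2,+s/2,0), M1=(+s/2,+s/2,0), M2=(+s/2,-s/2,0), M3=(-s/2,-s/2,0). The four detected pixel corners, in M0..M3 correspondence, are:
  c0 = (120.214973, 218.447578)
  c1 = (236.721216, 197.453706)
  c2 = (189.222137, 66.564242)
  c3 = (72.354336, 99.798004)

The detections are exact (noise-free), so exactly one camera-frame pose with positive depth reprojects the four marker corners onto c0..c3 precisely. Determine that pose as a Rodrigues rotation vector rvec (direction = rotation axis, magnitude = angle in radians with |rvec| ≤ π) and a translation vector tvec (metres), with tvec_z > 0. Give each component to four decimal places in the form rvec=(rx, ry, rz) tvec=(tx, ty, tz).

Intrinsics K: fx=825.2, fy=696.0, cx=318.2, cy=249.5
Marker side s = 0.24 m; corners in marker frame (Z=0):
  M0 = (-0.1200, +0.1200, 0)
  M1 = (+0.1200, +0.1200, 0)
  M2 = (+0.1200, -0.1200, 0)
  M3 = (-0.1200, -0.1200, 0)
Detected image corners:
  c0 = (120.214973, 218.447578) px
  c1 = (236.721216, 197.453706) px
  c2 = (189.222137, 66.564242) px
  c3 = (72.354336, 99.798004) px
Planar DLT: solve 8×8 A·h = b for H (H[2,2]=1):
  H  [+428.52976 +224.25316 +152.49061]
  H  [-166.74102 +542.78790 +147.40957]
  H  [-0.37284 +0.16526 +1.00000]
B = K⁻¹H; ‖b₁‖=0.768043, ‖b₂‖=0.768043; λ = 2/(‖b₁‖+‖b₂‖) = 1.302010, sign → tz>0 ⇒ λ=+1.302010
r₁ = λ·B[:,0] = (+0.86333,-0.13790,-0.48544); r₂ = λ·B[:,1] = (+0.27086,+0.93826,+0.21517)
r₃ = r₁×r₂ = (+0.42580,-0.31724,+0.84738); SVD([r₁ r₂ r₃]) → R = UVᵀ:
  R  [+0.86333 +0.27086 +0.42580]
  R  [-0.13790 +0.93826 -0.31724]
  R  [-0.48544 +0.21517 +0.84738]
t = (-0.26146, -0.19098, +1.30201) m
tr R = 2.648969; θ = arccos((tr R − 1)/2) = 0.601505 rad = 34.464°
axis k = ((R−Rᵀ)₃₂, (R−Rᵀ)₁₃, (R−Rᵀ)₂₁) / (2 sinθ) = (+0.470424, +0.805143, -0.361174)
rvec = θ·k = (+0.282962, +0.484298, -0.217248)

rvec=(0.2830, 0.4843, -0.2172) tvec=(-0.2615, -0.1910, 1.3020)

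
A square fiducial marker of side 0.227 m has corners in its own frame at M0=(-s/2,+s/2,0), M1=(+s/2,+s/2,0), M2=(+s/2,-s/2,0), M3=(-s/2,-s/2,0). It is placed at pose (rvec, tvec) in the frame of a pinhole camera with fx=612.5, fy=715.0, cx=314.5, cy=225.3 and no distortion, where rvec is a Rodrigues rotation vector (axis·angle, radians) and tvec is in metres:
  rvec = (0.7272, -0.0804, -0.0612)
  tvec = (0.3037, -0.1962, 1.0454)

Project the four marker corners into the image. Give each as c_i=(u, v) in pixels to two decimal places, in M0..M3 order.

c0=(421.02, 159.85) c1=(542.68, 148.46) c2=(574.06, 12.56) c3=(433.70, 24.06)

Intrinsics K: fx=612.5, fy=715.0, cx=314.5, cy=225.3
Marker side s = 0.227 m; corners in marker frame (Z=0):
  M0 = (-0.1135, +0.1135, 0)
  M1 = (+0.1135, +0.1135, 0)
  M2 = (+0.1135, -0.1135, 0)
  M3 = (-0.1135, -0.1135, 0)
rvec = (0.7272, -0.0804, -0.0612), |rvec| = θ = 0.73419 rad = 42.066°
Rodrigues: sinθ=0.66998, 1−cosθ=0.25762; R = I + sinθ·[k]× + (1−cosθ)·[k]×²:
    [+0.99512 +0.02790 -0.09464]
    [-0.08379 +0.74547 -0.66126]
    [+0.05210 +0.66596 +0.74417]
t = (0.3037, -0.1962, 1.0454) m
M0: Pc = R·M0+t = (+0.19392, -0.10208, +1.11507); u = 612.5·(+0.19392)/1.11507 + 314.5 = 421.0191, v = 715.0·(-0.10208)/1.11507 + 225.3 = 159.8454
M1: Pc = R·M1+t = (+0.41981, -0.12110, +1.12690); u = 612.5·(+0.41981)/1.12690 + 314.5 = 542.6797, v = 715.0·(-0.12110)/1.12690 + 225.3 = 148.4640
M2: Pc = R·M2+t = (+0.41348, -0.29032, +0.97573); u = 612.5·(+0.41348)/0.97573 + 314.5 = 574.0562, v = 715.0·(-0.29032)/0.97573 + 225.3 = 12.5567
M3: Pc = R·M3+t = (+0.18759, -0.27130, +0.96390); u = 612.5·(+0.18759)/0.96390 + 314.5 = 433.6999, v = 715.0·(-0.27130)/0.96390 + 225.3 = 24.0557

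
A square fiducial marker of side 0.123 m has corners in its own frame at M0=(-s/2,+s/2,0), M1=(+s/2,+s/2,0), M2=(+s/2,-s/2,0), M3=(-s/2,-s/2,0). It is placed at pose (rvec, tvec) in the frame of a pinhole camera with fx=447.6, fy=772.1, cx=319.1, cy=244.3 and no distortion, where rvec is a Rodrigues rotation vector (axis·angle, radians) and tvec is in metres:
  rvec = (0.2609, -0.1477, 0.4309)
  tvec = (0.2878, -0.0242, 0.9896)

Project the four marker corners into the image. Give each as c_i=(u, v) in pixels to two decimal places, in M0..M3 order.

Intrinsics K: fx=447.6, fy=772.1, cx=319.1, cy=244.3
Marker side s = 0.123 m; corners in marker frame (Z=0):
  M0 = (-0.0615, +0.0615, 0)
  M1 = (+0.0615, +0.0615, 0)
  M2 = (+0.0615, -0.0615, 0)
  M3 = (-0.0615, -0.0615, 0)
rvec = (0.2609, -0.1477, 0.4309), |rvec| = θ = 0.52494 rad = 30.077°
Rodrigues: sinθ=0.50116, 1−cosθ=0.13464; R = I + sinθ·[k]× + (1−cosθ)·[k]×²:
    [+0.89862 -0.43021 -0.08608]
    [+0.39255 +0.87601 -0.28018]
    [+0.19594 +0.21798 +0.95608]
t = (0.2878, -0.0242, 0.9896) m
M0: Pc = R·M0+t = (+0.20608, +0.00553, +0.99096); u = 447.6·(+0.20608)/0.99096 + 319.1 = 412.1820, v = 772.1·(+0.00553)/0.99096 + 244.3 = 248.6110
M1: Pc = R·M1+t = (+0.31661, +0.05382, +1.01506); u = 447.6·(+0.31661)/1.01506 + 319.1 = 458.7112, v = 772.1·(+0.05382)/1.01506 + 244.3 = 285.2357
M2: Pc = R·M2+t = (+0.36952, -0.05393, +0.98824); u = 447.6·(+0.36952)/0.98824 + 319.1 = 486.4659, v = 772.1·(-0.05393)/0.98824 + 244.3 = 202.1630
M3: Pc = R·M3+t = (+0.25899, -0.10222, +0.96414); u = 447.6·(+0.25899)/0.96414 + 319.1 = 439.3366, v = 772.1·(-0.10222)/0.96414 + 244.3 = 162.4433

c0=(412.18, 248.61) c1=(458.71, 285.24) c2=(486.47, 202.16) c3=(439.34, 162.44)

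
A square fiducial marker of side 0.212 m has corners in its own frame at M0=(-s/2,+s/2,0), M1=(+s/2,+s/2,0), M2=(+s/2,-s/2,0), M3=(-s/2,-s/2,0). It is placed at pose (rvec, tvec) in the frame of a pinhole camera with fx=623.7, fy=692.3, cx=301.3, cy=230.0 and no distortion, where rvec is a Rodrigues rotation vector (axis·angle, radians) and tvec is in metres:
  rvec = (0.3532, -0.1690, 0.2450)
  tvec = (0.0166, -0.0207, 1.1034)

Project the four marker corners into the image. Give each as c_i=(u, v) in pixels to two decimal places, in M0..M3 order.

Intrinsics K: fx=623.7, fy=692.3, cx=301.3, cy=230.0
Marker side s = 0.212 m; corners in marker frame (Z=0):
  M0 = (-0.1060, +0.1060, 0)
  M1 = (+0.1060, +0.1060, 0)
  M2 = (+0.1060, -0.1060, 0)
  M3 = (-0.1060, -0.1060, 0)
rvec = (0.3532, -0.1690, 0.2450), |rvec| = θ = 0.46188 rad = 26.464°
Rodrigues: sinθ=0.44563, 1−cosθ=0.10479; R = I + sinθ·[k]× + (1−cosθ)·[k]×²:
    [+0.95649 -0.26570 -0.12055]
    [+0.20706 +0.90924 -0.36111]
    [+0.20556 +0.32044 +0.92470]
t = (0.0166, -0.0207, 1.1034) m
M0: Pc = R·M0+t = (-0.11295, +0.05373, +1.11558); u = 623.7·(-0.11295)/1.11558 + 301.3 = 238.1505, v = 692.3·(+0.05373)/1.11558 + 230.0 = 263.3442
M1: Pc = R·M1+t = (+0.08982, +0.09763, +1.15916); u = 623.7·(+0.08982)/1.15916 + 301.3 = 349.6309, v = 692.3·(+0.09763)/1.15916 + 230.0 = 288.3081
M2: Pc = R·M2+t = (+0.14615, -0.09513, +1.09122); u = 623.7·(+0.14615)/1.09122 + 301.3 = 384.8347, v = 692.3·(-0.09513)/1.09122 + 230.0 = 169.6463
M3: Pc = R·M3+t = (-0.05662, -0.13903, +1.04764); u = 623.7·(-0.05662)/1.04764 + 301.3 = 267.5899, v = 692.3·(-0.13903)/1.04764 + 230.0 = 138.1278

c0=(238.15, 263.34) c1=(349.63, 288.31) c2=(384.83, 169.65) c3=(267.59, 138.13)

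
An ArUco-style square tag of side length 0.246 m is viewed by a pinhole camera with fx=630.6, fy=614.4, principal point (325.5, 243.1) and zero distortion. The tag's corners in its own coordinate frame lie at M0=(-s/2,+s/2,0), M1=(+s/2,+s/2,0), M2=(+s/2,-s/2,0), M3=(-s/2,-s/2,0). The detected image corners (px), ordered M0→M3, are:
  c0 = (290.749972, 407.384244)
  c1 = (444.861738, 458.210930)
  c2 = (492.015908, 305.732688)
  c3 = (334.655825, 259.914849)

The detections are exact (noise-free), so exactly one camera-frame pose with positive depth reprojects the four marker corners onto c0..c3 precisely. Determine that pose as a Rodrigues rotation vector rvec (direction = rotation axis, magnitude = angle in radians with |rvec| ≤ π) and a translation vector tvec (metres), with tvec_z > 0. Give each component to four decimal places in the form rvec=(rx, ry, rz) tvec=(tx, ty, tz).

rvec=(0.0190, 0.1483, 0.2838) tvec=(0.0967, 0.1792, 0.9602)

Intrinsics K: fx=630.6, fy=614.4, cx=325.5, cy=243.1
Marker side s = 0.246 m; corners in marker frame (Z=0):
  M0 = (-0.1230, +0.1230, 0)
  M1 = (+0.1230, +0.1230, 0)
  M2 = (+0.1230, -0.1230, 0)
  M3 = (-0.1230, -0.1230, 0)
Detected image corners:
  c0 = (290.749972, 407.384244) px
  c1 = (444.861738, 458.210930) px
  c2 = (492.015908, 305.732688) px
  c3 = (334.655825, 259.914849) px
Planar DLT: solve 8×8 A·h = b for H (H[2,2]=1):
  H  [+574.82705 -168.86319 +389.02795]
  H  [+143.15394 +624.20997 +357.74788]
  H  [-0.14904 +0.04121 +1.00000]
B = K⁻¹H; ‖b₁‖=1.041427, ‖b₂‖=1.041427; λ = 2/(‖b₁‖+‖b₂‖) = 0.960221, sign → tz>0 ⇒ λ=+0.960221
r₁ = λ·B[:,0] = (+0.94917,+0.28036,-0.14312); r₂ = λ·B[:,1] = (-0.27756,+0.95989,+0.03957)
r₃ = r₁×r₂ = (+0.14847,+0.00216,+0.98891); SVD([r₁ r₂ r₃]) → R = UVᵀ:
  R  [+0.94917 -0.27756 +0.14847]
  R  [+0.28036 +0.95989 +0.00216]
  R  [-0.14312 +0.03957 +0.98891]
t = (+0.09673, +0.17918, +0.96022) m
tr R = 2.897975; θ = arccos((tr R − 1)/2) = 0.320787 rad = 18.380°
axis k = ((R−Rᵀ)₃₂, (R−Rᵀ)₁₃, (R−Rᵀ)₂₁) / (2 sinθ) = (+0.059330, +0.462375, +0.884697)
rvec = θ·k = (+0.019032, +0.148324, +0.283799)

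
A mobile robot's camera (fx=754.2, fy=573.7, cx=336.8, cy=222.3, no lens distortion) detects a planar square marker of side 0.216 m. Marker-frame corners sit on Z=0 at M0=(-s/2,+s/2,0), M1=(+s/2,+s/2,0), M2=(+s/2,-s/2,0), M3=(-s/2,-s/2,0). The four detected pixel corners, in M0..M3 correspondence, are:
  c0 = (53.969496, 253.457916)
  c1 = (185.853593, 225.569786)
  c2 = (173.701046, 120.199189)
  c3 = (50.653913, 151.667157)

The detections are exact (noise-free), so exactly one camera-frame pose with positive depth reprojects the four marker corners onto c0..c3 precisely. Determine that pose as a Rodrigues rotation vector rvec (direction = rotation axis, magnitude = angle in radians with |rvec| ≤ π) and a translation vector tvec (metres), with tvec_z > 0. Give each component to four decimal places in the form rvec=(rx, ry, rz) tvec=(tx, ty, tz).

rvec=(-0.3144, 0.3140, -0.2051) tvec=(-0.3218, -0.0682, 1.0902)

Intrinsics K: fx=754.2, fy=573.7, cx=336.8, cy=222.3
Marker side s = 0.216 m; corners in marker frame (Z=0):
  M0 = (-0.1080, +0.1080, 0)
  M1 = (+0.1080, +0.1080, 0)
  M2 = (+0.1080, -0.1080, 0)
  M3 = (-0.1080, -0.1080, 0)
Detected image corners:
  c0 = (53.969496, 253.457916) px
  c1 = (185.853593, 225.569786) px
  c2 = (173.701046, 120.199189) px
  c3 = (50.653913, 151.667157) px
Planar DLT: solve 8×8 A·h = b for H (H[2,2]=1):
  H  [+560.70295 -0.24359 +114.21205]
  H  [-184.16404 +421.88697 +186.40920]
  H  [-0.24766 -0.30594 +1.00000]
B = K⁻¹H; ‖b₁‖=0.917258, ‖b₂‖=0.917258; λ = 2/(‖b₁‖+‖b₂‖) = 1.090206, sign → tz>0 ⇒ λ=+1.090206
r₁ = λ·B[:,0] = (+0.93108,-0.24535,-0.27000); r₂ = λ·B[:,1] = (+0.14859,+0.93095,-0.33353)
r₃ = r₁×r₂ = (+0.33319,+0.27043,+0.90325); SVD([r₁ r₂ r₃]) → R = UVᵀ:
  R  [+0.93108 +0.14859 +0.33319]
  R  [-0.24535 +0.93095 +0.27043]
  R  [-0.27000 -0.33353 +0.90325]
t = (-0.32175, -0.06820, +1.09021) m
tr R = 2.765277; θ = arccos((tr R − 1)/2) = 0.489350 rad = 28.038°
axis k = ((R−Rᵀ)₃₂, (R−Rᵀ)₁₃, (R−Rᵀ)₂₁) / (2 sinθ) = (-0.642439, +0.641623, -0.419038)
rvec = θ·k = (-0.314378, +0.313978, -0.205056)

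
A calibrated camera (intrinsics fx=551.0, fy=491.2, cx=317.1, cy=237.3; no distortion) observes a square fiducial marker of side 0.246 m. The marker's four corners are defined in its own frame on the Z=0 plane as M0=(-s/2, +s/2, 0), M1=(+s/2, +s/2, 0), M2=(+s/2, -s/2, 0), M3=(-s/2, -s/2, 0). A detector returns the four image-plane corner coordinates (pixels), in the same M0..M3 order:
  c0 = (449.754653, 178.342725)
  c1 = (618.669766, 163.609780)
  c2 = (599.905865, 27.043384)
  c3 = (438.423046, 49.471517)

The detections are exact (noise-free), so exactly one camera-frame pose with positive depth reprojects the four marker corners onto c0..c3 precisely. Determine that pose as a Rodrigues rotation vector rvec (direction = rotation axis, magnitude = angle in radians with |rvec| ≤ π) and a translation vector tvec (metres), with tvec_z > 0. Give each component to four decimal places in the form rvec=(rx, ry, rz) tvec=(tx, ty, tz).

rvec=(-0.1332, 0.2306, -0.0590) tvec=(0.3257, -0.2361, 0.8677)

Intrinsics K: fx=551.0, fy=491.2, cx=317.1, cy=237.3
Marker side s = 0.246 m; corners in marker frame (Z=0):
  M0 = (-0.1230, +0.1230, 0)
  M1 = (+0.1230, +0.1230, 0)
  M2 = (+0.1230, -0.1230, 0)
  M3 = (-0.1230, -0.1230, 0)
Detected image corners:
  c0 = (449.754653, 178.342725) px
  c1 = (618.669766, 163.609780) px
  c2 = (599.905865, 27.043384) px
  c3 = (438.423046, 49.471517) px
Planar DLT: solve 8×8 A·h = b for H (H[2,2]=1):
  H  [+535.35383 -23.25550 +523.91953]
  H  [-102.82940 +522.33669 +103.61075]
  H  [-0.25801 -0.15938 +1.00000]
B = K⁻¹H; ‖b₁‖=1.152536, ‖b₂‖=1.152536; λ = 2/(‖b₁‖+‖b₂‖) = 0.867652, sign → tz>0 ⇒ λ=+0.867652
r₁ = λ·B[:,0] = (+0.97185,-0.07349,-0.22386); r₂ = λ·B[:,1] = (+0.04297,+0.98946,-0.13829)
r₃ = r₁×r₂ = (+0.23167,+0.12478,+0.96476); SVD([r₁ r₂ r₃]) → R = UVᵀ:
  R  [+0.97185 +0.04297 +0.23167]
  R  [-0.07349 +0.98946 +0.12478]
  R  [-0.22386 -0.13829 +0.96476]
t = (+0.32568, -0.23615, +0.86765) m
tr R = 2.926065; θ = arccos((tr R − 1)/2) = 0.272754 rad = 15.628°
axis k = ((R−Rᵀ)₃₂, (R−Rᵀ)₁₃, (R−Rᵀ)₂₁) / (2 sinθ) = (-0.488277, +0.845497, -0.216149)
rvec = θ·k = (-0.133179, +0.230613, -0.058955)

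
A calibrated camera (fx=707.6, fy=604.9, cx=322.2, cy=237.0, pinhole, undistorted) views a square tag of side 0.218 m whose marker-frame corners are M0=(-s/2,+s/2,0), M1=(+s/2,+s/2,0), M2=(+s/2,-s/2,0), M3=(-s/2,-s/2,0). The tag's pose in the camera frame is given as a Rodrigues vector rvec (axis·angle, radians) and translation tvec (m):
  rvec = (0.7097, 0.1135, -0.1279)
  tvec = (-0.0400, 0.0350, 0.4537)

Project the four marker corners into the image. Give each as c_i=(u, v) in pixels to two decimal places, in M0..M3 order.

c0=(151.03, 377.60) c1=(439.87, 366.13) c2=(419.45, 145.82) c3=(31.23, 178.97)

Intrinsics K: fx=707.6, fy=604.9, cx=322.2, cy=237.0
Marker side s = 0.218 m; corners in marker frame (Z=0):
  M0 = (-0.1090, +0.1090, 0)
  M1 = (+0.1090, +0.1090, 0)
  M2 = (+0.1090, -0.1090, 0)
  M3 = (-0.1090, -0.1090, 0)
rvec = (0.7097, 0.1135, -0.1279), |rvec| = θ = 0.73001 rad = 41.826°
Rodrigues: sinθ=0.66688, 1−cosθ=0.25483; R = I + sinθ·[k]× + (1−cosθ)·[k]×²:
    [+0.98602 +0.15536 +0.06028]
    [-0.07832 +0.75133 -0.65527]
    [-0.14709 +0.64138 +0.75299]
t = (-0.0400, 0.0350, 0.4537) m
M0: Pc = R·M0+t = (-0.13054, +0.12543, +0.53964); u = 707.6·(-0.13054)/0.53964 + 322.2 = 151.0286, v = 604.9·(+0.12543)/0.53964 + 237.0 = 377.5996
M1: Pc = R·M1+t = (+0.08441, +0.10836, +0.50758); u = 707.6·(+0.08441)/0.50758 + 322.2 = 439.8734, v = 604.9·(+0.10836)/0.50758 + 237.0 = 366.1341
M2: Pc = R·M2+t = (+0.05054, -0.05543, +0.36776); u = 707.6·(+0.05054)/0.36776 + 322.2 = 419.4477, v = 604.9·(-0.05543)/0.36776 + 237.0 = 145.8239
M3: Pc = R·M3+t = (-0.16441, -0.03836, +0.39982); u = 707.6·(-0.16441)/0.39982 + 322.2 = 31.2296, v = 604.9·(-0.03836)/0.39982 + 237.0 = 178.9676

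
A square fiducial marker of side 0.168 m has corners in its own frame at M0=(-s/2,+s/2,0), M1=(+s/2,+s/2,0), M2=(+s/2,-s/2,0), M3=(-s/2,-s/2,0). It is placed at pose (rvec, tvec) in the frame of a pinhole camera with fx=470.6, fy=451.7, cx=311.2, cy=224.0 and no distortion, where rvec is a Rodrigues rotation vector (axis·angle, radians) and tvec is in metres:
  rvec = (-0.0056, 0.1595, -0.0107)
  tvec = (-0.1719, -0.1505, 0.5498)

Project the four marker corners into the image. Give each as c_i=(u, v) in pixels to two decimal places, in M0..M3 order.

Intrinsics K: fx=470.6, fy=451.7, cx=311.2, cy=224.0
Marker side s = 0.168 m; corners in marker frame (Z=0):
  M0 = (-0.0840, +0.0840, 0)
  M1 = (+0.0840, +0.0840, 0)
  M2 = (+0.0840, -0.0840, 0)
  M3 = (-0.0840, -0.0840, 0)
rvec = (-0.0056, 0.1595, -0.0107), |rvec| = θ = 0.15996 rad = 9.165°
Rodrigues: sinθ=0.15928, 1−cosθ=0.01277; R = I + sinθ·[k]× + (1−cosθ)·[k]×²:
    [+0.98725 +0.01021 +0.15885]
    [-0.01110 +0.99993 +0.00472]
    [-0.15879 -0.00643 +0.98729]
t = (-0.1719, -0.1505, 0.5498) m
M0: Pc = R·M0+t = (-0.25397, -0.06557, +0.56260); u = 470.6·(-0.25397)/0.56260 + 311.2 = 98.7590, v = 451.7·(-0.06557)/0.56260 + 224.0 = 171.3521
M1: Pc = R·M1+t = (-0.08811, -0.06744, +0.53592); u = 470.6·(-0.08811)/0.53592 + 311.2 = 233.8264, v = 451.7·(-0.06744)/0.53592 + 224.0 = 167.1596
M2: Pc = R·M2+t = (-0.08983, -0.23543, +0.53700); u = 470.6·(-0.08983)/0.53700 + 311.2 = 232.4790, v = 451.7·(-0.23543)/0.53700 + 224.0 = 25.9707
M3: Pc = R·M3+t = (-0.25569, -0.23356, +0.56368); u = 470.6·(-0.25569)/0.56368 + 311.2 = 97.7341, v = 451.7·(-0.23356)/0.56368 + 224.0 = 36.8370

c0=(98.76, 171.35) c1=(233.83, 167.16) c2=(232.48, 25.97) c3=(97.73, 36.84)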